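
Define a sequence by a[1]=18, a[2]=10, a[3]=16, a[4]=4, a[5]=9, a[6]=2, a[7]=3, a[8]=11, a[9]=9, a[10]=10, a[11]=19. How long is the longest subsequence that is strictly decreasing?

Let dp[i] be the longest strictly decreasing subsequence ending at i:
i:      1  2  3  4  5  6  7  8  9 10 11
a[i]:  18 10 16  4  9  2  3 11  9 10 19
dp:     1  2  2  3  3  4  4  3  4  4  1
Maximum is 4.

4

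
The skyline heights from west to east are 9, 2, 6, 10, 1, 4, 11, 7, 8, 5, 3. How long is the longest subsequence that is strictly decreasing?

4

Let dp[i] be the longest strictly decreasing subsequence ending at i:
i:      1  2  3  4  5  6  7  8  9 10 11
a[i]:   9  2  6 10  1  4 11  7  8  5  3
dp:     1  2  2  1  3  3  1  2  2  3  4
Maximum is 4.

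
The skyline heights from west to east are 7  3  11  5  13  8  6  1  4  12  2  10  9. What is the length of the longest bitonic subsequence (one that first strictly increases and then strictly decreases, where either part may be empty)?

inc[i] = longest strictly increasing subsequence ending at i; dec[i] = longest strictly decreasing subsequence starting at i:
i:      1  2  3  4  5  6  7  8  9 10 11 12 13
a[i]:   7  3 11  5 13  8  6  1  4 12  2 10  9
inc:    1  1  2  2  3  3  3  1  2  4  2  4  4
dec:    4  2  5  3  5  4  3  1  2  3  1  2  1
Best peak at i=5 (value 13): inc=3, dec=5, length 3+5−1 = 7.

7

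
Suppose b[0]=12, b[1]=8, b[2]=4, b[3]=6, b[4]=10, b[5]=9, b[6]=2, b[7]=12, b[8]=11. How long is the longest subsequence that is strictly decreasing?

Negate each value so 'decreasing' becomes 'increasing', then run patience tails on the negated sequence:
-12 → extends → [-12]
-8 → extends → [-12, -8]
-4 → extends → [-12, -8, -4]
-6 → replaces -4 → [-12, -8, -6]
-10 → replaces -8 → [-12, -10, -6]
-9 → replaces -6 → [-12, -10, -9]
-2 → extends → [-12, -10, -9, -2]
-12 → already a tail → [-12, -10, -9, -2]
-11 → replaces -10 → [-12, -11, -9, -2]
Four tails, so the longest strictly decreasing subsequence of the original has length 4.

4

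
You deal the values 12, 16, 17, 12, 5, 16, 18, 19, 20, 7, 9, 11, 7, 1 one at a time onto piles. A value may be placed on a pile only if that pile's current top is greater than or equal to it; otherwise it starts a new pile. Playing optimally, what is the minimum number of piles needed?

The minimum number of non-increasing subsequences covering a sequence equals the length of its longest strictly increasing subsequence.
LIS length is 6 (e.g. 12, 16, 17, 18, 19, 20), so 6 piles are needed.

6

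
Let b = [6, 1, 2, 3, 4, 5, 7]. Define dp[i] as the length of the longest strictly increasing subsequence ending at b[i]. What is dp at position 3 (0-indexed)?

3

dp[i] = 1 + max{dp[j] : j<i, b[j]<b[i]} (or 1 if no such j):
i:     0 1 2 3 4 5 6
b[i]:  6 1 2 3 4 5 7
dp:    1 1 2 3 4 5 6
At index 3 the value is 3.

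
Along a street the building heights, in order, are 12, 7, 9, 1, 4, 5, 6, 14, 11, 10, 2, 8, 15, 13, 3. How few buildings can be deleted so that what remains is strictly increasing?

Fewest deletions = n − (longest strictly increasing subsequence).
i:      1  2  3  4  5  6  7  8  9 10 11 12 13 14 15
a[i]:  12  7  9  1  4  5  6 14 11 10  2  8 15 13  3
dp:     1  1  2  1  2  3  4  5  5  5  2  5  6  6  3
max dp = 6, so deletions = 15 − 6 = 9.

9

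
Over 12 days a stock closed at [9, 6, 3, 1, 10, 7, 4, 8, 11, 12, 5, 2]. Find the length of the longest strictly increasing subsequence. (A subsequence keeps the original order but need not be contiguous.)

5

Let dp[i] be the length of the longest such subsequence ending at index i:
i:      1  2  3  4  5  6  7  8  9 10 11 12
a[i]:   9  6  3  1 10  7  4  8 11 12  5  2
dp:     1  1  1  1  2  2  2  3  4  5  3  2
Maximum dp value is 5.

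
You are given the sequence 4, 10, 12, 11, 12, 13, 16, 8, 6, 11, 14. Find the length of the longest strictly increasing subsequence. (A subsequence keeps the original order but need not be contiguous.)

6

Track the smallest tail for each achievable length (strict):
4 → extends → [4]
10 → extends → [4, 10]
12 → extends → [4, 10, 12]
11 → replaces 12 → [4, 10, 11]
12 → extends → [4, 10, 11, 12]
13 → extends → [4, 10, 11, 12, 13]
16 → extends → [4, 10, 11, 12, 13, 16]
8 → replaces 10 → [4, 8, 11, 12, 13, 16]
6 → replaces 8 → [4, 6, 11, 12, 13, 16]
11 → already a tail → [4, 6, 11, 12, 13, 16]
14 → replaces 16 → [4, 6, 11, 12, 13, 14]
Six tails, so the longest strictly increasing subsequence has length 6 (e.g. 4, 10, 11, 12, 13, 16).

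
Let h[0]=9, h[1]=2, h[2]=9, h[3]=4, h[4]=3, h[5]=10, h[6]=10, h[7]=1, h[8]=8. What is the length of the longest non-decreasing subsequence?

4

Let dp[i] be the length of the longest such subsequence ending at index i:
i:      0  1  2  3  4  5  6  7  8
h[i]:   9  2  9  4  3 10 10  1  8
dp:     1  1  2  2  2  3  4  1  3
Maximum dp value is 4.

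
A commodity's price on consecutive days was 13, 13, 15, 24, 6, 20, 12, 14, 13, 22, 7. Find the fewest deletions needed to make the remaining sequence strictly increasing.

Fewest deletions = n − (longest strictly increasing subsequence).
i:      1  2  3  4  5  6  7  8  9 10 11
a[i]:  13 13 15 24  6 20 12 14 13 22  7
dp:     1  1  2  3  1  3  2  3  3  4  2
max dp = 4, so deletions = 11 − 4 = 7.

7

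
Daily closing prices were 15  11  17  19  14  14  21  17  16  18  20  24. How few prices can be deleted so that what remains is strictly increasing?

Fewest deletions = n − (longest strictly increasing subsequence).
Patience tails:
15 → extends → [15]
11 → replaces 15 → [11]
17 → extends → [11, 17]
19 → extends → [11, 17, 19]
14 → replaces 17 → [11, 14, 19]
14 → already a tail → [11, 14, 19]
21 → extends → [11, 14, 19, 21]
17 → replaces 19 → [11, 14, 17, 21]
16 → replaces 17 → [11, 14, 16, 21]
18 → replaces 21 → [11, 14, 16, 18]
20 → extends → [11, 14, 16, 18, 20]
24 → extends → [11, 14, 16, 18, 20, 24]
Longest strictly increasing subsequence has length 6, so deletions = 12 − 6 = 6.

6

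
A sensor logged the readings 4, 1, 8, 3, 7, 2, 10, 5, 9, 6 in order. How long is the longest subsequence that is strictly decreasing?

3

Negate each value so 'decreasing' becomes 'increasing', then run patience tails on the negated sequence:
-4 → extends → [-4]
-1 → extends → [-4, -1]
-8 → replaces -4 → [-8, -1]
-3 → replaces -1 → [-8, -3]
-7 → replaces -3 → [-8, -7]
-2 → extends → [-8, -7, -2]
-10 → replaces -8 → [-10, -7, -2]
-5 → replaces -2 → [-10, -7, -5]
-9 → replaces -7 → [-10, -9, -5]
-6 → replaces -5 → [-10, -9, -6]
Three tails, so the longest strictly decreasing subsequence of the original has length 3.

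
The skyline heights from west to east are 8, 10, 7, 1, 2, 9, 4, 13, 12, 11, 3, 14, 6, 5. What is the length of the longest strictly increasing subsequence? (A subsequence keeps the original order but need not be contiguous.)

5

Let dp[i] be the length of the longest such subsequence ending at index i:
i:      1  2  3  4  5  6  7  8  9 10 11 12 13 14
a[i]:   8 10  7  1  2  9  4 13 12 11  3 14  6  5
dp:     1  2  1  1  2  3  3  4  4  4  3  5  4  4
Maximum dp value is 5.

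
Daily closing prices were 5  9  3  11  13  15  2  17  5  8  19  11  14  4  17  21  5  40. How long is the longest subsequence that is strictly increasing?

Track the smallest tail for each achievable length (strict):
5 → extends → [5]
9 → extends → [5, 9]
3 → replaces 5 → [3, 9]
11 → extends → [3, 9, 11]
13 → extends → [3, 9, 11, 13]
15 → extends → [3, 9, 11, 13, 15]
2 → replaces 3 → [2, 9, 11, 13, 15]
17 → extends → [2, 9, 11, 13, 15, 17]
5 → replaces 9 → [2, 5, 11, 13, 15, 17]
8 → replaces 11 → [2, 5, 8, 13, 15, 17]
19 → extends → [2, 5, 8, 13, 15, 17, 19]
11 → replaces 13 → [2, 5, 8, 11, 15, 17, 19]
14 → replaces 15 → [2, 5, 8, 11, 14, 17, 19]
4 → replaces 5 → [2, 4, 8, 11, 14, 17, 19]
17 → already a tail → [2, 4, 8, 11, 14, 17, 19]
21 → extends → [2, 4, 8, 11, 14, 17, 19, 21]
5 → replaces 8 → [2, 4, 5, 11, 14, 17, 19, 21]
40 → extends → [2, 4, 5, 11, 14, 17, 19, 21, 40]
Nine tails, so the longest strictly increasing subsequence has length 9 (e.g. 5, 9, 11, 13, 15, 17, 19, 21, 40).

9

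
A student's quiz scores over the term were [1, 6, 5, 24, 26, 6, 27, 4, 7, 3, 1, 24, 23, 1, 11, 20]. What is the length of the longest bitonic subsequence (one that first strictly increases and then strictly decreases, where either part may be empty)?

8

inc[i] = longest strictly increasing subsequence ending at i; dec[i] = longest strictly decreasing subsequence starting at i:
i:      1  2  3  4  5  6  7  8  9 10 11 12 13 14 15 16
a[i]:   1  6  5 24 26  6 27  4  7  3  1 24 23  1 11 20
inc:    1  2  2  3  4  3  5  2  4  2  1  5  5  1  5  6
dec:    1  5  4  5  5  4  4  3  3  2  1  3  2  1  1  1
Best peak at i=5 (value 26): inc=4, dec=5, length 4+5−1 = 8.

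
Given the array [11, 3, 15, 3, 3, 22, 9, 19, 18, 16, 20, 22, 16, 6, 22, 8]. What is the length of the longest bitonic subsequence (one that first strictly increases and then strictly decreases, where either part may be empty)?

inc[i] = longest strictly increasing subsequence ending at i; dec[i] = longest strictly decreasing subsequence starting at i:
i:      1  2  3  4  5  6  7  8  9 10 11 12 13 14 15 16
a[i]:  11  3 15  3  3 22  9 19 18 16 20 22 16  6 22  8
inc:    1  1  2  1  1  3  2  3  3  3  4  5  3  2  5  3
dec:    3  1  3  1  1  5  2  4  3  2  3  3  2  1  2  1
Best peak at i=6 (value 22): inc=3, dec=5, length 3+5−1 = 7.

7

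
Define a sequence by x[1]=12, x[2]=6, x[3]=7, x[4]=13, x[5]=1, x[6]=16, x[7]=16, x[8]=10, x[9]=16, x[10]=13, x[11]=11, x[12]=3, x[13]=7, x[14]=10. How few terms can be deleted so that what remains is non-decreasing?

8

Fewest deletions = n − (longest non-decreasing subsequence).
Patience tails:
12 → extends → [12]
6 → replaces 12 → [6]
7 → extends → [6, 7]
13 → extends → [6, 7, 13]
1 → replaces 6 → [1, 7, 13]
16 → extends → [1, 7, 13, 16]
16 → extends → [1, 7, 13, 16, 16]
10 → replaces 13 → [1, 7, 10, 16, 16]
16 → extends → [1, 7, 10, 16, 16, 16]
13 → replaces 16 → [1, 7, 10, 13, 16, 16]
11 → replaces 13 → [1, 7, 10, 11, 16, 16]
3 → replaces 7 → [1, 3, 10, 11, 16, 16]
7 → replaces 10 → [1, 3, 7, 11, 16, 16]
10 → replaces 11 → [1, 3, 7, 10, 16, 16]
Longest non-decreasing subsequence has length 6, so deletions = 14 − 6 = 8.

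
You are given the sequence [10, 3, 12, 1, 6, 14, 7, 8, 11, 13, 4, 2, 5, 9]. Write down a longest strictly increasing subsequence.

Patience tails give the LIS length; then backtrack through the dp parents:
10 → extends → [10]
3 → replaces 10 → [3]
12 → extends → [3, 12]
1 → replaces 3 → [1, 12]
6 → replaces 12 → [1, 6]
14 → extends → [1, 6, 14]
7 → replaces 14 → [1, 6, 7]
8 → extends → [1, 6, 7, 8]
11 → extends → [1, 6, 7, 8, 11]
13 → extends → [1, 6, 7, 8, 11, 13]
4 → replaces 6 → [1, 4, 7, 8, 11, 13]
2 → replaces 4 → [1, 2, 7, 8, 11, 13]
5 → replaces 7 → [1, 2, 5, 8, 11, 13]
9 → replaces 11 → [1, 2, 5, 8, 9, 13]
Length 6; one witness is 3, 6, 7, 8, 11, 13.

3, 6, 7, 8, 11, 13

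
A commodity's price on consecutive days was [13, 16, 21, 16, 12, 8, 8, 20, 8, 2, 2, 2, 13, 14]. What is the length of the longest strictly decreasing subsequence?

Let dp[i] be the longest strictly decreasing subsequence ending at i:
i:      1  2  3  4  5  6  7  8  9 10 11 12 13 14
a[i]:  13 16 21 16 12  8  8 20  8  2  2  2 13 14
dp:     1  1  1  2  3  4  4  2  4  5  5  5  3  3
Maximum is 5.

5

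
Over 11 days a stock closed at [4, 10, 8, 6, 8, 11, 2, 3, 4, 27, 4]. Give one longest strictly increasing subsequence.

4, 6, 8, 11, 27

Patience tails give the LIS length; then backtrack through the dp parents:
4 → extends → [4]
10 → extends → [4, 10]
8 → replaces 10 → [4, 8]
6 → replaces 8 → [4, 6]
8 → extends → [4, 6, 8]
11 → extends → [4, 6, 8, 11]
2 → replaces 4 → [2, 6, 8, 11]
3 → replaces 6 → [2, 3, 8, 11]
4 → replaces 8 → [2, 3, 4, 11]
27 → extends → [2, 3, 4, 11, 27]
4 → already a tail → [2, 3, 4, 11, 27]
Length 5; one witness is 4, 6, 8, 11, 27.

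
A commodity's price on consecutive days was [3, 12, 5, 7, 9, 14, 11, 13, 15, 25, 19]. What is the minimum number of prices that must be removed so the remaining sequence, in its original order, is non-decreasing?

3

Fewest deletions = n − (longest non-decreasing subsequence).
Patience tails:
3 → extends → [3]
12 → extends → [3, 12]
5 → replaces 12 → [3, 5]
7 → extends → [3, 5, 7]
9 → extends → [3, 5, 7, 9]
14 → extends → [3, 5, 7, 9, 14]
11 → replaces 14 → [3, 5, 7, 9, 11]
13 → extends → [3, 5, 7, 9, 11, 13]
15 → extends → [3, 5, 7, 9, 11, 13, 15]
25 → extends → [3, 5, 7, 9, 11, 13, 15, 25]
19 → replaces 25 → [3, 5, 7, 9, 11, 13, 15, 19]
Longest non-decreasing subsequence has length 8, so deletions = 11 − 8 = 3.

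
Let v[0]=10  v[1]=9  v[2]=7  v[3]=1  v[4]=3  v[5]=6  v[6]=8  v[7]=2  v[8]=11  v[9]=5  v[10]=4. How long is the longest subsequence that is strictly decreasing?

Negate each value so 'decreasing' becomes 'increasing', then run patience tails on the negated sequence:
-10 → extends → [-10]
-9 → extends → [-10, -9]
-7 → extends → [-10, -9, -7]
-1 → extends → [-10, -9, -7, -1]
-3 → replaces -1 → [-10, -9, -7, -3]
-6 → replaces -3 → [-10, -9, -7, -6]
-8 → replaces -7 → [-10, -9, -8, -6]
-2 → extends → [-10, -9, -8, -6, -2]
-11 → replaces -10 → [-11, -9, -8, -6, -2]
-5 → replaces -2 → [-11, -9, -8, -6, -5]
-4 → extends → [-11, -9, -8, -6, -5, -4]
Six tails, so the longest strictly decreasing subsequence of the original has length 6.

6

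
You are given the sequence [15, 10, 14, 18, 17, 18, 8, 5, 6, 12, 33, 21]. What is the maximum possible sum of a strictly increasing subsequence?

Let S[i] be the best sum of a strictly increasing subsequence ending at i:
i:      1  2  3  4  5  6  7  8  9 10 11 12
a[i]:  15 10 14 18 17 18  8  5  6 12 33 21
S:     15 10 24 42 41 59  8  5 11 23 92 80
Maximum is 92 (e.g. 10 + 14 + 17 + 18 + 33).

92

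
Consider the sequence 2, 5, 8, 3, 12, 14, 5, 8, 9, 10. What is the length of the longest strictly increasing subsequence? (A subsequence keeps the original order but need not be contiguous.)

6

Let dp[i] be the length of the longest such subsequence ending at index i:
i:      1  2  3  4  5  6  7  8  9 10
a[i]:   2  5  8  3 12 14  5  8  9 10
dp:     1  2  3  2  4  5  3  4  5  6
Maximum dp value is 6.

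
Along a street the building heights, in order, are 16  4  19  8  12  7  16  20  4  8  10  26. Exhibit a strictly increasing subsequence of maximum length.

Patience tails give the LIS length; then backtrack through the dp parents:
16 → extends → [16]
4 → replaces 16 → [4]
19 → extends → [4, 19]
8 → replaces 19 → [4, 8]
12 → extends → [4, 8, 12]
7 → replaces 8 → [4, 7, 12]
16 → extends → [4, 7, 12, 16]
20 → extends → [4, 7, 12, 16, 20]
4 → already a tail → [4, 7, 12, 16, 20]
8 → replaces 12 → [4, 7, 8, 16, 20]
10 → replaces 16 → [4, 7, 8, 10, 20]
26 → extends → [4, 7, 8, 10, 20, 26]
Length 6; one witness is 4, 8, 12, 16, 20, 26.

4, 8, 12, 16, 20, 26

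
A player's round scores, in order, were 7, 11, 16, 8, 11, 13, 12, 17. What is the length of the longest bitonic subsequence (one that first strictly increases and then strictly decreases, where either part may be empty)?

inc[i] = longest strictly increasing subsequence ending at i; dec[i] = longest strictly decreasing subsequence starting at i:
i:      1  2  3  4  5  6  7  8
a[i]:   7 11 16  8 11 13 12 17
inc:    1  2  3  2  3  4  4  5
dec:    1  2  3  1  1  2  1  1
Best peak at i=3 (value 16): inc=3, dec=3, length 3+3−1 = 5.

5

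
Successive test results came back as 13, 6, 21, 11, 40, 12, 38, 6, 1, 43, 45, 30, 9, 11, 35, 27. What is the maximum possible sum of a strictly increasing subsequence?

Let S[i] be the best sum of a strictly increasing subsequence ending at i:
i:       1   2   3   4   5   6   7   8   9  10  11  12  13  14  15  16
a[i]:   13   6  21  11  40  12  38   6   1  43  45  30   9  11  35  27
S:      13   6  34  17  74  29  72   6   1 117 162  64  15  26  99  61
Maximum is 162 (e.g. 13 + 21 + 40 + 43 + 45).

162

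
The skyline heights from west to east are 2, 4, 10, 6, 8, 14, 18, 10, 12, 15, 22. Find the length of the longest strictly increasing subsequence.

8

Track the smallest tail for each achievable length (strict):
2 → extends → [2]
4 → extends → [2, 4]
10 → extends → [2, 4, 10]
6 → replaces 10 → [2, 4, 6]
8 → extends → [2, 4, 6, 8]
14 → extends → [2, 4, 6, 8, 14]
18 → extends → [2, 4, 6, 8, 14, 18]
10 → replaces 14 → [2, 4, 6, 8, 10, 18]
12 → replaces 18 → [2, 4, 6, 8, 10, 12]
15 → extends → [2, 4, 6, 8, 10, 12, 15]
22 → extends → [2, 4, 6, 8, 10, 12, 15, 22]
Eight tails, so the longest strictly increasing subsequence has length 8 (e.g. 2, 4, 6, 8, 10, 12, 15, 22).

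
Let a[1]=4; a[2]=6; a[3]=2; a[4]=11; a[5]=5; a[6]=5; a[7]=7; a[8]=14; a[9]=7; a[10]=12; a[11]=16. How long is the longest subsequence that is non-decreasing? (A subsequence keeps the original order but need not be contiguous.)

Track the smallest tail for each achievable length (allowing ties):
4 → extends → [4]
6 → extends → [4, 6]
2 → replaces 4 → [2, 6]
11 → extends → [2, 6, 11]
5 → replaces 6 → [2, 5, 11]
5 → replaces 11 → [2, 5, 5]
7 → extends → [2, 5, 5, 7]
14 → extends → [2, 5, 5, 7, 14]
7 → replaces 14 → [2, 5, 5, 7, 7]
12 → extends → [2, 5, 5, 7, 7, 12]
16 → extends → [2, 5, 5, 7, 7, 12, 16]
Seven tails, so the longest non-decreasing subsequence has length 7 (e.g. 4, 5, 5, 7, 7, 12, 16).

7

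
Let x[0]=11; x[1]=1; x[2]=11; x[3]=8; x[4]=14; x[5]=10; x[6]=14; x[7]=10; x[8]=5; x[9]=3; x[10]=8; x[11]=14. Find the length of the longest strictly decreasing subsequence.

Negate each value so 'decreasing' becomes 'increasing', then run patience tails on the negated sequence:
-11 → extends → [-11]
-1 → extends → [-11, -1]
-11 → already a tail → [-11, -1]
-8 → replaces -1 → [-11, -8]
-14 → replaces -11 → [-14, -8]
-10 → replaces -8 → [-14, -10]
-14 → already a tail → [-14, -10]
-10 → already a tail → [-14, -10]
-5 → extends → [-14, -10, -5]
-3 → extends → [-14, -10, -5, -3]
-8 → replaces -5 → [-14, -10, -8, -3]
-14 → already a tail → [-14, -10, -8, -3]
Four tails, so the longest strictly decreasing subsequence of the original has length 4.

4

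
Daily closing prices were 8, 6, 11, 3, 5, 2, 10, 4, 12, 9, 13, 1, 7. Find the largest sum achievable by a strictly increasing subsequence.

Let S[i] be the best sum of a strictly increasing subsequence ending at i:
i:      1  2  3  4  5  6  7  8  9 10 11 12 13
a[i]:   8  6 11  3  5  2 10  4 12  9 13  1  7
S:      8  6 19  3  8  2 18  7 31 17 44  1 15
Maximum is 44 (e.g. 8 + 11 + 12 + 13).

44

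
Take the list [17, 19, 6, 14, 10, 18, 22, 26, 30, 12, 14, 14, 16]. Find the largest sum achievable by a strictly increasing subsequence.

116

Let S[i] be the best sum of a strictly increasing subsequence ending at i:
i:       1   2   3   4   5   6   7   8   9  10  11  12  13
a[i]:   17  19   6  14  10  18  22  26  30  12  14  14  16
S:      17  36   6  20  16  38  60  86 116  28  42  42  58
Maximum is 116 (e.g. 6 + 14 + 18 + 22 + 26 + 30).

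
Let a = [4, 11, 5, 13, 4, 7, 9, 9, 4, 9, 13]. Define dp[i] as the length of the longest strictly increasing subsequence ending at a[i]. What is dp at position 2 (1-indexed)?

dp[i] = 1 + max{dp[j] : j<i, a[j]<a[i]} (or 1 if no such j):
i:      1  2  3  4  5  6  7  8  9 10 11
a[i]:   4 11  5 13  4  7  9  9  4  9 13
dp:     1  2  2  3  1  3  4  4  1  4  5
At index 2 the value is 2.

2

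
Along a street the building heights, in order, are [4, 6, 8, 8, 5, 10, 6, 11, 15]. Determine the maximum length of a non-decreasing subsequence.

7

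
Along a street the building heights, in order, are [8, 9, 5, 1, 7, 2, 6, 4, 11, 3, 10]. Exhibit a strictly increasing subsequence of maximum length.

Patience tails give the LIS length; then backtrack through the dp parents:
8 → extends → [8]
9 → extends → [8, 9]
5 → replaces 8 → [5, 9]
1 → replaces 5 → [1, 9]
7 → replaces 9 → [1, 7]
2 → replaces 7 → [1, 2]
6 → extends → [1, 2, 6]
4 → replaces 6 → [1, 2, 4]
11 → extends → [1, 2, 4, 11]
3 → replaces 4 → [1, 2, 3, 11]
10 → replaces 11 → [1, 2, 3, 10]
Length 4; one witness is 1, 2, 6, 11.

1, 2, 6, 11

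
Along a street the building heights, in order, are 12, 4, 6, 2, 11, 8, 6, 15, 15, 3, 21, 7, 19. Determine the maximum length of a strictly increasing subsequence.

Track the smallest tail for each achievable length (strict):
12 → extends → [12]
4 → replaces 12 → [4]
6 → extends → [4, 6]
2 → replaces 4 → [2, 6]
11 → extends → [2, 6, 11]
8 → replaces 11 → [2, 6, 8]
6 → already a tail → [2, 6, 8]
15 → extends → [2, 6, 8, 15]
15 → already a tail → [2, 6, 8, 15]
3 → replaces 6 → [2, 3, 8, 15]
21 → extends → [2, 3, 8, 15, 21]
7 → replaces 8 → [2, 3, 7, 15, 21]
19 → replaces 21 → [2, 3, 7, 15, 19]
Five tails, so the longest strictly increasing subsequence has length 5 (e.g. 4, 6, 11, 15, 21).

5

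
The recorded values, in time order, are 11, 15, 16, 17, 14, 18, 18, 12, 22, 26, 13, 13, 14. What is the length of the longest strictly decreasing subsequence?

Let dp[i] be the longest strictly decreasing subsequence ending at i:
i:      1  2  3  4  5  6  7  8  9 10 11 12 13
a[i]:  11 15 16 17 14 18 18 12 22 26 13 13 14
dp:     1  1  1  1  2  1  1  3  1  1  3  3  2
Maximum is 3.

3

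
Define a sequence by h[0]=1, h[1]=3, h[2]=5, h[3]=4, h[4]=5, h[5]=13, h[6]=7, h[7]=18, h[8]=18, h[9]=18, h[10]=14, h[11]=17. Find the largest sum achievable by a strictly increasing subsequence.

57

Let S[i] be the best sum of a strictly increasing subsequence ending at i:
i:      0  1  2  3  4  5  6  7  8  9 10 11
h[i]:   1  3  5  4  5 13  7 18 18 18 14 17
S:      1  4  9  8 13 26 20 44 44 44 40 57
Maximum is 57 (e.g. 1 + 3 + 4 + 5 + 13 + 14 + 17).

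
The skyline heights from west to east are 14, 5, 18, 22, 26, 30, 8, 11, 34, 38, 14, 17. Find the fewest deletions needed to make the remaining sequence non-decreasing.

5

Fewest deletions = n − (longest non-decreasing subsequence).
Patience tails:
14 → extends → [14]
5 → replaces 14 → [5]
18 → extends → [5, 18]
22 → extends → [5, 18, 22]
26 → extends → [5, 18, 22, 26]
30 → extends → [5, 18, 22, 26, 30]
8 → replaces 18 → [5, 8, 22, 26, 30]
11 → replaces 22 → [5, 8, 11, 26, 30]
34 → extends → [5, 8, 11, 26, 30, 34]
38 → extends → [5, 8, 11, 26, 30, 34, 38]
14 → replaces 26 → [5, 8, 11, 14, 30, 34, 38]
17 → replaces 30 → [5, 8, 11, 14, 17, 34, 38]
Longest non-decreasing subsequence has length 7, so deletions = 12 − 7 = 5.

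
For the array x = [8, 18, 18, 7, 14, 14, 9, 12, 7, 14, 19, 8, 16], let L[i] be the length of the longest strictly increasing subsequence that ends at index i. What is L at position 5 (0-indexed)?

dp[i] = 1 + max{dp[j] : j<i, x[j]<x[i]} (or 1 if no such j):
i:      0  1  2  3  4  5  6  7  8  9 10 11 12
x[i]:   8 18 18  7 14 14  9 12  7 14 19  8 16
dp:     1  2  2  1  2  2  2  3  1  4  5  2  5
At index 5 the value is 2.

2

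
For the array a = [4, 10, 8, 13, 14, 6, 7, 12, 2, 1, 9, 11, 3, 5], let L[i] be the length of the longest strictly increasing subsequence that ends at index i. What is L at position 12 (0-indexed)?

2

dp[i] = 1 + max{dp[j] : j<i, a[j]<a[i]} (or 1 if no such j):
i:      0  1  2  3  4  5  6  7  8  9 10 11 12 13
a[i]:   4 10  8 13 14  6  7 12  2  1  9 11  3  5
dp:     1  2  2  3  4  2  3  4  1  1  4  5  2  3
At index 12 the value is 2.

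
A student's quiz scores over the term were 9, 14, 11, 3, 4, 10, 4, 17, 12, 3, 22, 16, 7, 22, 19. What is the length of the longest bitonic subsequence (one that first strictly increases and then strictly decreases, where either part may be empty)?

7

inc[i] = longest strictly increasing subsequence ending at i; dec[i] = longest strictly decreasing subsequence starting at i:
i:      1  2  3  4  5  6  7  8  9 10 11 12 13 14 15
a[i]:   9 14 11  3  4 10  4 17 12  3 22 16  7 22 19
inc:    1  2  2  1  2  3  2  4  4  1  5  5  3  6  6
dec:    3  5  4  1  2  3  2  3  2  1  3  2  1  2  1
Best peak at i=11 (value 22): inc=5, dec=3, length 5+3−1 = 7.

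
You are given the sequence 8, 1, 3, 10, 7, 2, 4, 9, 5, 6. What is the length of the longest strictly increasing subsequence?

5

Track the smallest tail for each achievable length (strict):
8 → extends → [8]
1 → replaces 8 → [1]
3 → extends → [1, 3]
10 → extends → [1, 3, 10]
7 → replaces 10 → [1, 3, 7]
2 → replaces 3 → [1, 2, 7]
4 → replaces 7 → [1, 2, 4]
9 → extends → [1, 2, 4, 9]
5 → replaces 9 → [1, 2, 4, 5]
6 → extends → [1, 2, 4, 5, 6]
Five tails, so the longest strictly increasing subsequence has length 5 (e.g. 1, 3, 4, 5, 6).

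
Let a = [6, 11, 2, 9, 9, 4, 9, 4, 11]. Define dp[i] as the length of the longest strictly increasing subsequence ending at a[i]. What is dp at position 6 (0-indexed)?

3

dp[i] = 1 + max{dp[j] : j<i, a[j]<a[i]} (or 1 if no such j):
i:      0  1  2  3  4  5  6  7  8
a[i]:   6 11  2  9  9  4  9  4 11
dp:     1  2  1  2  2  2  3  2  4
At index 6 the value is 3.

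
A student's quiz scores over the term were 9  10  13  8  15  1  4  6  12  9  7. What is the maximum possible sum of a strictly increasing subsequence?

47

Let S[i] be the best sum of a strictly increasing subsequence ending at i:
i:      1  2  3  4  5  6  7  8  9 10 11
a[i]:   9 10 13  8 15  1  4  6 12  9  7
S:      9 19 32  8 47  1  5 11 31 20 18
Maximum is 47 (e.g. 9 + 10 + 13 + 15).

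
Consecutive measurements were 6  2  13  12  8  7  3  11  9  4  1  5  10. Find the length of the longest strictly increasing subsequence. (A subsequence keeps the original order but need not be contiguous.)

Let dp[i] be the length of the longest such subsequence ending at index i:
i:      1  2  3  4  5  6  7  8  9 10 11 12 13
a[i]:   6  2 13 12  8  7  3 11  9  4  1  5 10
dp:     1  1  2  2  2  2  2  3  3  3  1  4  5
Maximum dp value is 5.

5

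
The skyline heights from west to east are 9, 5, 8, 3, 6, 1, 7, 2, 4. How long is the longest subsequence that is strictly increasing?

3

Let dp[i] be the length of the longest such subsequence ending at index i:
i:     1 2 3 4 5 6 7 8 9
a[i]:  9 5 8 3 6 1 7 2 4
dp:    1 1 2 1 2 1 3 2 3
Maximum dp value is 3.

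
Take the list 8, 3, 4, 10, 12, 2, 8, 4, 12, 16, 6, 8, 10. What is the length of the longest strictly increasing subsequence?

5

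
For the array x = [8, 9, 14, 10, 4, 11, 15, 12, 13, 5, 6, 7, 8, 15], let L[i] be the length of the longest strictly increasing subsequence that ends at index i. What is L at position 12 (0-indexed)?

5

dp[i] = 1 + max{dp[j] : j<i, x[j]<x[i]} (or 1 if no such j):
i:      0  1  2  3  4  5  6  7  8  9 10 11 12 13
x[i]:   8  9 14 10  4 11 15 12 13  5  6  7  8 15
dp:     1  2  3  3  1  4  5  5  6  2  3  4  5  7
At index 12 the value is 5.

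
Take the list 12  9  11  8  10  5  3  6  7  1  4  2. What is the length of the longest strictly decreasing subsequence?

6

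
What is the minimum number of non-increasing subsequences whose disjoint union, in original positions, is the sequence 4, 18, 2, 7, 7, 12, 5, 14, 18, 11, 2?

5

Place each on the leftmost legal pile:
4 → new pile 1 (tops now [4])
18 → new pile 2 (tops now [4, 18])
2 → pile 1 (tops now [2, 18])
7 → pile 2 (tops now [2, 7])
7 → pile 2 (tops now [2, 7])
12 → new pile 3 (tops now [2, 7, 12])
5 → pile 2 (tops now [2, 5, 12])
14 → new pile 4 (tops now [2, 5, 12, 14])
18 → new pile 5 (tops now [2, 5, 12, 14, 18])
11 → pile 3 (tops now [2, 5, 11, 14, 18])
2 → pile 1 (tops now [2, 5, 11, 14, 18])
Five piles.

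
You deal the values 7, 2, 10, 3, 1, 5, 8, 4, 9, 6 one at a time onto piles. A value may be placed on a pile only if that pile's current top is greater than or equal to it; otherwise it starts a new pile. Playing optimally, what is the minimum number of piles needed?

Place each on the leftmost legal pile:
7 → new pile 1 (tops now [7])
2 → pile 1 (tops now [2])
10 → new pile 2 (tops now [2, 10])
3 → pile 2 (tops now [2, 3])
1 → pile 1 (tops now [1, 3])
5 → new pile 3 (tops now [1, 3, 5])
8 → new pile 4 (tops now [1, 3, 5, 8])
4 → pile 3 (tops now [1, 3, 4, 8])
9 → new pile 5 (tops now [1, 3, 4, 8, 9])
6 → pile 4 (tops now [1, 3, 4, 6, 9])
Five piles.

5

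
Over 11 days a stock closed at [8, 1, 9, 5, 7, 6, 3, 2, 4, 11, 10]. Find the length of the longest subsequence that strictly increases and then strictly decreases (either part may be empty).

6

inc[i] = longest strictly increasing subsequence ending at i; dec[i] = longest strictly decreasing subsequence starting at i:
i:      1  2  3  4  5  6  7  8  9 10 11
a[i]:   8  1  9  5  7  6  3  2  4 11 10
inc:    1  1  2  2  3  3  2  2  3  4  4
dec:    5  1  5  3  4  3  2  1  1  2  1
Best peak at i=3 (value 9): inc=2, dec=5, length 2+5−1 = 6.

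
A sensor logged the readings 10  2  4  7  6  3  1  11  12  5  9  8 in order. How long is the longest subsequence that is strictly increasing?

5

Track the smallest tail for each achievable length (strict):
10 → extends → [10]
2 → replaces 10 → [2]
4 → extends → [2, 4]
7 → extends → [2, 4, 7]
6 → replaces 7 → [2, 4, 6]
3 → replaces 4 → [2, 3, 6]
1 → replaces 2 → [1, 3, 6]
11 → extends → [1, 3, 6, 11]
12 → extends → [1, 3, 6, 11, 12]
5 → replaces 6 → [1, 3, 5, 11, 12]
9 → replaces 11 → [1, 3, 5, 9, 12]
8 → replaces 9 → [1, 3, 5, 8, 12]
Five tails, so the longest strictly increasing subsequence has length 5 (e.g. 2, 4, 7, 11, 12).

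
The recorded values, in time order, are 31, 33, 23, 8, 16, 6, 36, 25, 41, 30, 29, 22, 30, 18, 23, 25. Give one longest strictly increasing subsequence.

Patience tails give the LIS length; then backtrack through the dp parents:
31 → extends → [31]
33 → extends → [31, 33]
23 → replaces 31 → [23, 33]
8 → replaces 23 → [8, 33]
16 → replaces 33 → [8, 16]
6 → replaces 8 → [6, 16]
36 → extends → [6, 16, 36]
25 → replaces 36 → [6, 16, 25]
41 → extends → [6, 16, 25, 41]
30 → replaces 41 → [6, 16, 25, 30]
29 → replaces 30 → [6, 16, 25, 29]
22 → replaces 25 → [6, 16, 22, 29]
30 → extends → [6, 16, 22, 29, 30]
18 → replaces 22 → [6, 16, 18, 29, 30]
23 → replaces 29 → [6, 16, 18, 23, 30]
25 → replaces 30 → [6, 16, 18, 23, 25]
Length 5; one witness is 8, 16, 25, 29, 30.

8, 16, 25, 29, 30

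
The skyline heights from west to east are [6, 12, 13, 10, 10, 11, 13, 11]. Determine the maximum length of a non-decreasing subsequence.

Track the smallest tail for each achievable length (allowing ties):
6 → extends → [6]
12 → extends → [6, 12]
13 → extends → [6, 12, 13]
10 → replaces 12 → [6, 10, 13]
10 → replaces 13 → [6, 10, 10]
11 → extends → [6, 10, 10, 11]
13 → extends → [6, 10, 10, 11, 13]
11 → replaces 13 → [6, 10, 10, 11, 11]
Five tails, so the longest non-decreasing subsequence has length 5 (e.g. 6, 10, 10, 11, 13).

5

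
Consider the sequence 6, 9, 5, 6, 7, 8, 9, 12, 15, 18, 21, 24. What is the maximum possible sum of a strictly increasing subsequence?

Let S[i] be the best sum of a strictly increasing subsequence ending at i:
i:       1   2   3   4   5   6   7   8   9  10  11  12
a[i]:    6   9   5   6   7   8   9  12  15  18  21  24
S:       6  15   5  11  18  26  35  47  62  80 101 125
Maximum is 125 (e.g. 5 + 6 + 7 + 8 + 9 + 12 + 15 + 18 + 21 + 24).

125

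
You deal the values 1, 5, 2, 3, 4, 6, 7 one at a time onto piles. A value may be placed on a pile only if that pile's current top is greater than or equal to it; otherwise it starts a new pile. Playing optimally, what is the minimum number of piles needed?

6

The minimum number of non-increasing subsequences covering a sequence equals the length of its longest strictly increasing subsequence.
LIS length is 6 (e.g. 1, 2, 3, 4, 6, 7), so 6 piles are needed.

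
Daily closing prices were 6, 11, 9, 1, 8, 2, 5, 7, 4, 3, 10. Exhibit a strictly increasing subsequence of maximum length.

1, 2, 5, 7, 10

Patience tails give the LIS length; then backtrack through the dp parents:
6 → extends → [6]
11 → extends → [6, 11]
9 → replaces 11 → [6, 9]
1 → replaces 6 → [1, 9]
8 → replaces 9 → [1, 8]
2 → replaces 8 → [1, 2]
5 → extends → [1, 2, 5]
7 → extends → [1, 2, 5, 7]
4 → replaces 5 → [1, 2, 4, 7]
3 → replaces 4 → [1, 2, 3, 7]
10 → extends → [1, 2, 3, 7, 10]
Length 5; one witness is 1, 2, 5, 7, 10.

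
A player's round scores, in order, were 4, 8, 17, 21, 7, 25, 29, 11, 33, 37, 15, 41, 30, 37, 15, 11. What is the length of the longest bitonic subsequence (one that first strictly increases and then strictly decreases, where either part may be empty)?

12

inc[i] = longest strictly increasing subsequence ending at i; dec[i] = longest strictly decreasing subsequence starting at i:
i:      1  2  3  4  5  6  7  8  9 10 11 12 13 14 15 16
a[i]:   4  8 17 21  7 25 29 11 33 37 15 41 30 37 15 11
inc:    1  2  3  4  2  5  6  3  7  8  4  9  7  8  4  3
dec:    1  2  3  3  1  3  3  1  4  4  2  4  3  3  2  1
Best peak at i=12 (value 41): inc=9, dec=4, length 9+4−1 = 12.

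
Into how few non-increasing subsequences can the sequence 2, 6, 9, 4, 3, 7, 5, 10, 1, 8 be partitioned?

4

Place each on the leftmost legal pile:
2 → new pile 1 (tops now [2])
6 → new pile 2 (tops now [2, 6])
9 → new pile 3 (tops now [2, 6, 9])
4 → pile 2 (tops now [2, 4, 9])
3 → pile 2 (tops now [2, 3, 9])
7 → pile 3 (tops now [2, 3, 7])
5 → pile 3 (tops now [2, 3, 5])
10 → new pile 4 (tops now [2, 3, 5, 10])
1 → pile 1 (tops now [1, 3, 5, 10])
8 → pile 4 (tops now [1, 3, 5, 8])
Four piles.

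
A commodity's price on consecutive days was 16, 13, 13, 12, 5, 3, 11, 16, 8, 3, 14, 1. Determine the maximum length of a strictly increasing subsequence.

3

Track the smallest tail for each achievable length (strict):
16 → extends → [16]
13 → replaces 16 → [13]
13 → already a tail → [13]
12 → replaces 13 → [12]
5 → replaces 12 → [5]
3 → replaces 5 → [3]
11 → extends → [3, 11]
16 → extends → [3, 11, 16]
8 → replaces 11 → [3, 8, 16]
3 → already a tail → [3, 8, 16]
14 → replaces 16 → [3, 8, 14]
1 → replaces 3 → [1, 8, 14]
Three tails, so the longest strictly increasing subsequence has length 3 (e.g. 5, 11, 16).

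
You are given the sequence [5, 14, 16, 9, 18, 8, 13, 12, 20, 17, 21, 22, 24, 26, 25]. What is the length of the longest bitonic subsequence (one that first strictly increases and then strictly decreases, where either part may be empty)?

10

inc[i] = longest strictly increasing subsequence ending at i; dec[i] = longest strictly decreasing subsequence starting at i:
i:      1  2  3  4  5  6  7  8  9 10 11 12 13 14 15
a[i]:   5 14 16  9 18  8 13 12 20 17 21 22 24 26 25
inc:    1  2  3  2  4  2  3  3  5  4  6  7  8  9  9
dec:    1  3  3  2  3  1  2  1  2  1  1  1  1  2  1
Best peak at i=14 (value 26): inc=9, dec=2, length 9+2−1 = 10.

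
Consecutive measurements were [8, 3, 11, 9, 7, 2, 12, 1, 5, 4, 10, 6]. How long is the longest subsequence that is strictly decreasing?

Let dp[i] be the longest strictly decreasing subsequence ending at i:
i:      1  2  3  4  5  6  7  8  9 10 11 12
a[i]:   8  3 11  9  7  2 12  1  5  4 10  6
dp:     1  2  1  2  3  4  1  5  4  5  2  4
Maximum is 5.

5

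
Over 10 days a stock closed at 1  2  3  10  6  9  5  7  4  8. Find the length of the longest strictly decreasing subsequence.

4

Negate each value so 'decreasing' becomes 'increasing', then run patience tails on the negated sequence:
-1 → extends → [-1]
-2 → replaces -1 → [-2]
-3 → replaces -2 → [-3]
-10 → replaces -3 → [-10]
-6 → extends → [-10, -6]
-9 → replaces -6 → [-10, -9]
-5 → extends → [-10, -9, -5]
-7 → replaces -5 → [-10, -9, -7]
-4 → extends → [-10, -9, -7, -4]
-8 → replaces -7 → [-10, -9, -8, -4]
Four tails, so the longest strictly decreasing subsequence of the original has length 4.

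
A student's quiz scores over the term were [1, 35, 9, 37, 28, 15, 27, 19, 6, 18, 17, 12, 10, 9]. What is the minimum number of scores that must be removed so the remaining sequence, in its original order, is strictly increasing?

Fewest deletions = n − (longest strictly increasing subsequence).
i:      1  2  3  4  5  6  7  8  9 10 11 12 13 14
a[i]:   1 35  9 37 28 15 27 19  6 18 17 12 10  9
dp:     1  2  2  3  3  3  4  4  2  4  4  3  3  3
max dp = 4, so deletions = 14 − 4 = 10.

10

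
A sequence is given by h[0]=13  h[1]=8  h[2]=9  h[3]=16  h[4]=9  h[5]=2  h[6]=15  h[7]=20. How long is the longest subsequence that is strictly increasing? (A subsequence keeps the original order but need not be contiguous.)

4

Track the smallest tail for each achievable length (strict):
13 → extends → [13]
8 → replaces 13 → [8]
9 → extends → [8, 9]
16 → extends → [8, 9, 16]
9 → already a tail → [8, 9, 16]
2 → replaces 8 → [2, 9, 16]
15 → replaces 16 → [2, 9, 15]
20 → extends → [2, 9, 15, 20]
Four tails, so the longest strictly increasing subsequence has length 4 (e.g. 8, 9, 16, 20).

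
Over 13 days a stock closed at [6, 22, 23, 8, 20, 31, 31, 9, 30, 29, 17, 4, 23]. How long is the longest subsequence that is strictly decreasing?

5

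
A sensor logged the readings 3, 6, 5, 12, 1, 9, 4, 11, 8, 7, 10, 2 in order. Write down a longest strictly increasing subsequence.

Patience tails give the LIS length; then backtrack through the dp parents:
3 → extends → [3]
6 → extends → [3, 6]
5 → replaces 6 → [3, 5]
12 → extends → [3, 5, 12]
1 → replaces 3 → [1, 5, 12]
9 → replaces 12 → [1, 5, 9]
4 → replaces 5 → [1, 4, 9]
11 → extends → [1, 4, 9, 11]
8 → replaces 9 → [1, 4, 8, 11]
7 → replaces 8 → [1, 4, 7, 11]
10 → replaces 11 → [1, 4, 7, 10]
2 → replaces 4 → [1, 2, 7, 10]
Length 4; one witness is 3, 6, 9, 11.

3, 6, 9, 11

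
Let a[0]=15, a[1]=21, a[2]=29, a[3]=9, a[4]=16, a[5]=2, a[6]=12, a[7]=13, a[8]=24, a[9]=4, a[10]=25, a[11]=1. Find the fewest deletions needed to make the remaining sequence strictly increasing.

7

Fewest deletions = n − (longest strictly increasing subsequence).
i:      0  1  2  3  4  5  6  7  8  9 10 11
a[i]:  15 21 29  9 16  2 12 13 24  4 25  1
dp:     1  2  3  1  2  1  2  3  4  2  5  1
max dp = 5, so deletions = 12 − 5 = 7.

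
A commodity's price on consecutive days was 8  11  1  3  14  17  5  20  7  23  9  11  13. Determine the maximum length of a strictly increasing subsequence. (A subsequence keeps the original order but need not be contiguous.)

7

Track the smallest tail for each achievable length (strict):
8 → extends → [8]
11 → extends → [8, 11]
1 → replaces 8 → [1, 11]
3 → replaces 11 → [1, 3]
14 → extends → [1, 3, 14]
17 → extends → [1, 3, 14, 17]
5 → replaces 14 → [1, 3, 5, 17]
20 → extends → [1, 3, 5, 17, 20]
7 → replaces 17 → [1, 3, 5, 7, 20]
23 → extends → [1, 3, 5, 7, 20, 23]
9 → replaces 20 → [1, 3, 5, 7, 9, 23]
11 → replaces 23 → [1, 3, 5, 7, 9, 11]
13 → extends → [1, 3, 5, 7, 9, 11, 13]
Seven tails, so the longest strictly increasing subsequence has length 7 (e.g. 1, 3, 5, 7, 9, 11, 13).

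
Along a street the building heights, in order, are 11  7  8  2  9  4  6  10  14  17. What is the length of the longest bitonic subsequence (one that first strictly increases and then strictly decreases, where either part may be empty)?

6

inc[i] = longest strictly increasing subsequence ending at i; dec[i] = longest strictly decreasing subsequence starting at i:
i:      1  2  3  4  5  6  7  8  9 10
a[i]:  11  7  8  2  9  4  6 10 14 17
inc:    1  1  2  1  3  2  3  4  5  6
dec:    3  2  2  1  2  1  1  1  1  1
Best peak at i=10 (value 17): inc=6, dec=1, length 6+1−1 = 6.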